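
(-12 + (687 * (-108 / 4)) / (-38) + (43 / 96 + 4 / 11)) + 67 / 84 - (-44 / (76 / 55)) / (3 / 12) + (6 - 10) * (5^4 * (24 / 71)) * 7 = -929019781 / 174944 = -5310.38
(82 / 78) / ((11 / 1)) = 41 / 429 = 0.10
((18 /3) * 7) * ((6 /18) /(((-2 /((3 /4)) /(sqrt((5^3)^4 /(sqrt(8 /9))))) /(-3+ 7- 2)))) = -328125 * 2^(1 /4) * sqrt(3) /4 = -168965.27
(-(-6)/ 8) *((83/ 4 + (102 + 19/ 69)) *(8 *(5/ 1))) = 169775/ 46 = 3690.76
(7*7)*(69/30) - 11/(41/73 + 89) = 1840074/16345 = 112.58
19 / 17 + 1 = 36 / 17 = 2.12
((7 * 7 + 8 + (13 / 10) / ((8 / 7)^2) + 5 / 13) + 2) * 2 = 502361 / 4160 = 120.76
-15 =-15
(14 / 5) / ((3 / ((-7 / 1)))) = -98 / 15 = -6.53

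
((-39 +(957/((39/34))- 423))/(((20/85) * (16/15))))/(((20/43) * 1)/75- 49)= -99507375/3286504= -30.28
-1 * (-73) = 73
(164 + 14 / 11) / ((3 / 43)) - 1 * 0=26058 / 11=2368.91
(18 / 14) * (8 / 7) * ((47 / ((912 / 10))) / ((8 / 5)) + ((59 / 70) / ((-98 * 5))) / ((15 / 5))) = 30173067 / 63866600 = 0.47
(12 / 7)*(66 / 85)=792 / 595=1.33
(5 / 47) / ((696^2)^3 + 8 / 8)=5 / 5342607821353254959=0.00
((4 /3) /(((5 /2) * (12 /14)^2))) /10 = 0.07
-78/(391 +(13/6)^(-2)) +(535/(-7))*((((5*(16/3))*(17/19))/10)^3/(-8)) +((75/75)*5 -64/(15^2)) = 1174389066043/8745739425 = 134.28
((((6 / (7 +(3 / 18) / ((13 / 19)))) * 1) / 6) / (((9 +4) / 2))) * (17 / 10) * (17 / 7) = 1734 / 19775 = 0.09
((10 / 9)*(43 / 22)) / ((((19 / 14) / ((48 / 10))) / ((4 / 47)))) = 19264 / 29469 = 0.65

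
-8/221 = -0.04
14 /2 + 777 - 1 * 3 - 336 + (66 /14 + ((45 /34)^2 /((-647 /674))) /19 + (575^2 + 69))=16470248427149 /49737478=331143.62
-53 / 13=-4.08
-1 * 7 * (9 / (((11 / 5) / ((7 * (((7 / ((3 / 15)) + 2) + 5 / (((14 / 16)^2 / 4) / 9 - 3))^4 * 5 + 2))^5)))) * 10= -81226510477594832261341051618943785400934784595049704447455644182950971276700750282589653594817765212567438491135814350 / 591115929524599255971866180692629213977653011026939520037236208656924835540811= -137412149496496686141550500000000000000000.00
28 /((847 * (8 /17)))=17 /242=0.07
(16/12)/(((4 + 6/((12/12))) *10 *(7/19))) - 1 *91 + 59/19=-876389/9975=-87.86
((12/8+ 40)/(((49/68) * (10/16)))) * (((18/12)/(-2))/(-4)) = 4233/245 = 17.28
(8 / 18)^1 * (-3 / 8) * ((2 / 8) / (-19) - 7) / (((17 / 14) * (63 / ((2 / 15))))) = 0.00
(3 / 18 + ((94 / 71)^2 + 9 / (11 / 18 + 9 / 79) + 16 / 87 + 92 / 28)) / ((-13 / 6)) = -112693517471 / 13715598169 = -8.22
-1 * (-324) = 324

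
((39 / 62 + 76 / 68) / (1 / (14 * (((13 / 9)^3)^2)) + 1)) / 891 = 62203087583 / 31980009192219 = 0.00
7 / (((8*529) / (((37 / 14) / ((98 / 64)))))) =74 / 25921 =0.00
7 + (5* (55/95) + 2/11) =10.08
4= 4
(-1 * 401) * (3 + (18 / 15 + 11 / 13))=-2023.51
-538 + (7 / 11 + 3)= -5878 / 11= -534.36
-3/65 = -0.05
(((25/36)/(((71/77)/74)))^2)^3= 130555372270747819922119140625/4356975551184650304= 29964678648.53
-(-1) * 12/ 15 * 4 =16/ 5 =3.20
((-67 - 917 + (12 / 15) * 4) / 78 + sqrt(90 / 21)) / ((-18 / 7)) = 8582 / 1755 - sqrt(210) / 18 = 4.08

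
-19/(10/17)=-323/10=-32.30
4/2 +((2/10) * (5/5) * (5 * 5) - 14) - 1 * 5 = -12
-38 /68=-19 /34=-0.56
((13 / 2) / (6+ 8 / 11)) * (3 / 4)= 429 / 592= 0.72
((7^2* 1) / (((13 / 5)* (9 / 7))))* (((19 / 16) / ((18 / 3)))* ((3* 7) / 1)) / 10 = 45619 / 7488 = 6.09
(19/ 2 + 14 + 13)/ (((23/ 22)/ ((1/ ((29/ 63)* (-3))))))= -16863/ 667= -25.28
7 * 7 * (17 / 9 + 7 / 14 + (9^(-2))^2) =1536101 / 13122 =117.06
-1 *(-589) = 589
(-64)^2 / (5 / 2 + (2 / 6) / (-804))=9879552 / 6029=1638.67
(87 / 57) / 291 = 29 / 5529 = 0.01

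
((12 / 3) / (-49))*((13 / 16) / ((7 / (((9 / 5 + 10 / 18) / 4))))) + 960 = 118540111 / 123480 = 959.99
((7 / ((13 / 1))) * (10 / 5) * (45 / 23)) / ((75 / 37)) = 1554 / 1495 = 1.04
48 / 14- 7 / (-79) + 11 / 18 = 41093 / 9954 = 4.13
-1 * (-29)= 29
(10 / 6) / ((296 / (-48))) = -10 / 37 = -0.27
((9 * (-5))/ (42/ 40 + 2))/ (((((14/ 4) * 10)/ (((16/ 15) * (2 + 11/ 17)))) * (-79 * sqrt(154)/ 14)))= 8640 * sqrt(154)/ 6308071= 0.02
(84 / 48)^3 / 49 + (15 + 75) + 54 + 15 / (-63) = 193363 / 1344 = 143.87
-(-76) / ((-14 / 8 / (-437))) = 132848 / 7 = 18978.29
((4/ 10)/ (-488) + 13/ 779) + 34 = 32328001/ 950380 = 34.02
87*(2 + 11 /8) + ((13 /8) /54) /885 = 112258723 /382320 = 293.63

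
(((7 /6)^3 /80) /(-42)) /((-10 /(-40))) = -49 /25920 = -0.00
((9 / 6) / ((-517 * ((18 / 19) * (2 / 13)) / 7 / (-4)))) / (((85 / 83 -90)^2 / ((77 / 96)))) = 1701583 / 30131812800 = 0.00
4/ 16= 1/ 4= 0.25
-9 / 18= -1 / 2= -0.50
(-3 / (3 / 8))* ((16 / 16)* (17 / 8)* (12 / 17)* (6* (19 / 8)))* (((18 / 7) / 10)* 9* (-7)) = 2770.20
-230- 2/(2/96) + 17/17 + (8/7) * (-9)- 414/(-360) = -46779/140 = -334.14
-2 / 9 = -0.22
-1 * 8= -8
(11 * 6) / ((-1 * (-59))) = 66 / 59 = 1.12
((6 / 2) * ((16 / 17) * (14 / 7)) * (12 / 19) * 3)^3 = 41278242816 / 33698267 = 1224.94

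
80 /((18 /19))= 760 /9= 84.44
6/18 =1/3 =0.33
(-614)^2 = 376996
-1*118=-118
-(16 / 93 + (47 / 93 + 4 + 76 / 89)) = -15261 / 2759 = -5.53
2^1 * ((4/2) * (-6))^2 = 288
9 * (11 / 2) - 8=83 / 2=41.50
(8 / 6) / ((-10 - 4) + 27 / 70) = -280 / 2859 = -0.10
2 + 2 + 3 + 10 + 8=25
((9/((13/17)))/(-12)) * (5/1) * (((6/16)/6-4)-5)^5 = 1172943290805/4194304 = 279651.47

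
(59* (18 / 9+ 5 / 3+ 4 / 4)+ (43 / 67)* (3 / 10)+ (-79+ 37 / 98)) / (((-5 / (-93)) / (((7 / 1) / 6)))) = 300591779 / 70350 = 4272.80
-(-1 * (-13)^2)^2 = -28561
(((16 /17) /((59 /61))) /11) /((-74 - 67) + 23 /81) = -39528 /62877067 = -0.00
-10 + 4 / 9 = -86 / 9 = -9.56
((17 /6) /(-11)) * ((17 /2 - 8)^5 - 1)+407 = 860111 /2112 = 407.25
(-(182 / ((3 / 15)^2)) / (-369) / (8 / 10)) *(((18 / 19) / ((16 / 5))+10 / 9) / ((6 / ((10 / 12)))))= 109484375 / 36345024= 3.01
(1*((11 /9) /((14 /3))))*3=11 /14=0.79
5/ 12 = 0.42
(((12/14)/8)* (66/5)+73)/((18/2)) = 5209/630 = 8.27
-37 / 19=-1.95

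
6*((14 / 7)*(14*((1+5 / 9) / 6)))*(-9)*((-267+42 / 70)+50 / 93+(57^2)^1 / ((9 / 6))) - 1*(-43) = -346337093 / 465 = -744810.95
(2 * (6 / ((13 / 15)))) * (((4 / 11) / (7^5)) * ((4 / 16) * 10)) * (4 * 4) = 28800 / 2403401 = 0.01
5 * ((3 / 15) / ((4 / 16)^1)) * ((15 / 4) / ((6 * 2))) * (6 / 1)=15 / 2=7.50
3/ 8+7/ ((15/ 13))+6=1493/ 120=12.44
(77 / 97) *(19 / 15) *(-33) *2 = -32186 / 485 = -66.36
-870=-870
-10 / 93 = -0.11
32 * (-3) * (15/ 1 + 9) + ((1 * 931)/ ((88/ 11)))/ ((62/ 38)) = -553703/ 248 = -2232.67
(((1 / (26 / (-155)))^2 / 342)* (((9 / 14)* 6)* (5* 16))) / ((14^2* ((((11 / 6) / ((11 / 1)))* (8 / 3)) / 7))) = 3243375 / 1258712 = 2.58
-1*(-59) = 59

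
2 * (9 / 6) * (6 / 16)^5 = 729 / 32768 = 0.02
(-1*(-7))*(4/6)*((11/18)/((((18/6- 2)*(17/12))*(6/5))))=770/459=1.68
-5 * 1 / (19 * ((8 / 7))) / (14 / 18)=-45 / 152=-0.30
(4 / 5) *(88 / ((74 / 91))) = 86.57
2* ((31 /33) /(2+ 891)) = 62 /29469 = 0.00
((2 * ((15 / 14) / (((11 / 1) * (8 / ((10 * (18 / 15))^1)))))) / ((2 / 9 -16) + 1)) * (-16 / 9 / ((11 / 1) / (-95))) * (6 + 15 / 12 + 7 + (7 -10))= -20250 / 5929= -3.42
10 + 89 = 99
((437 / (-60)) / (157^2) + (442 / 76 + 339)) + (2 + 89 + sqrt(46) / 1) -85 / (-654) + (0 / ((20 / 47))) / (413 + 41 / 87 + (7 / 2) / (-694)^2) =sqrt(46) + 1335250707353 / 3062884740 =442.73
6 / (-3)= -2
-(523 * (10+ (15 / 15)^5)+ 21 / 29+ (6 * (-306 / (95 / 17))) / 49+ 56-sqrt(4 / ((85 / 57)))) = -783378562 / 134995+ 2 * sqrt(4845) / 85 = -5801.38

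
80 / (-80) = -1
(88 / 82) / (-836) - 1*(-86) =66993 / 779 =86.00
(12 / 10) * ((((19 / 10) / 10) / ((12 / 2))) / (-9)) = -19 / 4500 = -0.00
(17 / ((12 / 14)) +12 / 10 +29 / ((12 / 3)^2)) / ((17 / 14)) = 38381 / 2040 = 18.81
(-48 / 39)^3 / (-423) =4096 / 929331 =0.00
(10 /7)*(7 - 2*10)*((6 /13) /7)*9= -540 /49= -11.02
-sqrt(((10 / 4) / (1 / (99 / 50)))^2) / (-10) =0.50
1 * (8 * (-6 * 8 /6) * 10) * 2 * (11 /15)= -2816 /3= -938.67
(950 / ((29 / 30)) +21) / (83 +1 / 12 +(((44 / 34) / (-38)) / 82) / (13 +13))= 30068257986 / 2488816105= 12.08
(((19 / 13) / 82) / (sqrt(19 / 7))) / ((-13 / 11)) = -11 * sqrt(133) / 13858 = -0.01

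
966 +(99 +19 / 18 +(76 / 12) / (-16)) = 153455 / 144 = 1065.66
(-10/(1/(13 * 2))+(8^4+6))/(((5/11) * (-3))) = -42262/15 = -2817.47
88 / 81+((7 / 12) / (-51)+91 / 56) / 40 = 99299 / 88128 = 1.13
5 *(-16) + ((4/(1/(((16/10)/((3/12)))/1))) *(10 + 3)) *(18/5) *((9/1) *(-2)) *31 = -16715216/25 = -668608.64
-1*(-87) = 87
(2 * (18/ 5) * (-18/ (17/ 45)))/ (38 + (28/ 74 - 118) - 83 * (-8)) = -0.59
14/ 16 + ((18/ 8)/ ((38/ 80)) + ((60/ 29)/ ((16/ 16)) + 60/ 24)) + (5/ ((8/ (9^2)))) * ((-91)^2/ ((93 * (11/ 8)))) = 4943160537/ 1503128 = 3288.58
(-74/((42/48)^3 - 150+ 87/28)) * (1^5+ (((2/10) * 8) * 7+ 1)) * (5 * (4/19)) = 70017024/9957197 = 7.03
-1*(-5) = 5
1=1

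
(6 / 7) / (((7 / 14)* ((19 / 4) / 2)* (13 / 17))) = 1632 / 1729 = 0.94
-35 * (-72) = 2520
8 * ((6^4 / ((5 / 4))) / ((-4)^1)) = -10368 / 5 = -2073.60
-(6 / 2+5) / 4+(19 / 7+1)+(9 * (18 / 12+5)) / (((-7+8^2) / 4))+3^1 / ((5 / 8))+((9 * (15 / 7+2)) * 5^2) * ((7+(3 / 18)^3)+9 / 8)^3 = 500845.72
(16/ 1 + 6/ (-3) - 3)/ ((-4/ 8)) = -22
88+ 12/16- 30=235/4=58.75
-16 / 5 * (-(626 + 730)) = 21696 / 5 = 4339.20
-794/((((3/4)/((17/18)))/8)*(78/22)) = -2375648/1053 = -2256.08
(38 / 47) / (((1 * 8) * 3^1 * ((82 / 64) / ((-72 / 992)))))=-0.00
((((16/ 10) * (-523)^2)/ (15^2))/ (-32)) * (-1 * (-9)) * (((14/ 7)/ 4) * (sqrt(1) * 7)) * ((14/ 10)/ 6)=-13402921/ 30000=-446.76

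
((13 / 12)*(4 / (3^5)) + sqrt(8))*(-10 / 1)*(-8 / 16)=65 / 729 + 10*sqrt(2)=14.23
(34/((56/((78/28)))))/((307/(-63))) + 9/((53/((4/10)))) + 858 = 857.72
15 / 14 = 1.07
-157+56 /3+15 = -370 /3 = -123.33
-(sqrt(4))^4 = -16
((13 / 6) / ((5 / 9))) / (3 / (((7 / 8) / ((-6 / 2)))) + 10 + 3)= 273 / 190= 1.44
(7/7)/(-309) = -1/309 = -0.00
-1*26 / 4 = -13 / 2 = -6.50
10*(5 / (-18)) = -25 / 9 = -2.78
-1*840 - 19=-859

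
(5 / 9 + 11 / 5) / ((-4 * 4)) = -31 / 180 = -0.17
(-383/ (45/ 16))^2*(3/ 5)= 37552384/ 3375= 11126.63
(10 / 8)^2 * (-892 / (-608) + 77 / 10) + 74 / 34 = 682179 / 41344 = 16.50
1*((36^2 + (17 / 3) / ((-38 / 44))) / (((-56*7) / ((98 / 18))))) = -36749 / 2052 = -17.91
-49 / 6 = -8.17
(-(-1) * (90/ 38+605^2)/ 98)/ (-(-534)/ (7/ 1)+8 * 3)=1738630/ 46683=37.24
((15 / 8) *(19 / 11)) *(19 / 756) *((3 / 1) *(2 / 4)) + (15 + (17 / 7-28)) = -22069 / 2112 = -10.45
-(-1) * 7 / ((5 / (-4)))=-28 / 5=-5.60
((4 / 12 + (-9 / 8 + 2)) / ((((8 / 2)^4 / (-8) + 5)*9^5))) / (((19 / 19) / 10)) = -145 / 19131876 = -0.00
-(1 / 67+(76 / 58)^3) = -3700813 / 1634063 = -2.26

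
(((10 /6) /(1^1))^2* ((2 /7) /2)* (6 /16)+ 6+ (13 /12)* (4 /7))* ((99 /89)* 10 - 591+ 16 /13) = -253737847 /64792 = -3916.19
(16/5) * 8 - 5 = 103/5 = 20.60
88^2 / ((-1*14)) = -3872 / 7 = -553.14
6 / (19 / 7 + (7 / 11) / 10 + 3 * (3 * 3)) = 1540 / 7643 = 0.20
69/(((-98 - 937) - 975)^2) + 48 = 64641623/1346700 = 48.00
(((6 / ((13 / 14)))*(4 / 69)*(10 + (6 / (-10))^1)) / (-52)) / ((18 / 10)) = -1316 / 34983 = -0.04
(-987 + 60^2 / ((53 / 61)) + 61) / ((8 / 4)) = 85261 / 53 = 1608.70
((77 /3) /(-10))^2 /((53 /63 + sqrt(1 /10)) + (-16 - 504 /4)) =-369086179 /7908505210 - 2614689 * sqrt(10) /79085052100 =-0.05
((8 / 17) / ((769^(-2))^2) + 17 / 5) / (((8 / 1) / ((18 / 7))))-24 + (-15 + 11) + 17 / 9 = 161864768026307 / 3060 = 52896983015.13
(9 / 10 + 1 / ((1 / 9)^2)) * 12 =982.80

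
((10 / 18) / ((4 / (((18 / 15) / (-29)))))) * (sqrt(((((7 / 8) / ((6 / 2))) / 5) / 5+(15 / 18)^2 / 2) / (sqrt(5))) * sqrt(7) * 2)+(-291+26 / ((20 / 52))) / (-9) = -sqrt(2261) * 5^(3 / 4) / 13050+1117 / 45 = 24.81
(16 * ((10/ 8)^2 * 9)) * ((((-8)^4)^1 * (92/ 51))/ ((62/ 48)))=678297600/ 527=1287092.22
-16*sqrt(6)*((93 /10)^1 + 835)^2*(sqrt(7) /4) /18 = -71284249*sqrt(42) /450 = -1026610.52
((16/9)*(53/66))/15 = 424/4455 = 0.10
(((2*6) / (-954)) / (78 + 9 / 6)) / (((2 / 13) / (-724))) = 18824 / 25281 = 0.74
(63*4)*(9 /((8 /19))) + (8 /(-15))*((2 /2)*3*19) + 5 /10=26783 /5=5356.60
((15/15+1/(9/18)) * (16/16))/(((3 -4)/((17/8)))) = -51/8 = -6.38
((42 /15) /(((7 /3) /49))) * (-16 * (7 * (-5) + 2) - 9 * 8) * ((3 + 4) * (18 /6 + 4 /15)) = 15327984 /25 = 613119.36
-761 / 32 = -23.78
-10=-10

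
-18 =-18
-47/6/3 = -2.61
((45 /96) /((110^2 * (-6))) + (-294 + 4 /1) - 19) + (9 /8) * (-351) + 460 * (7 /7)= -37771361 /154880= -243.88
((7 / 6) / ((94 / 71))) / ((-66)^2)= 497 / 2456784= 0.00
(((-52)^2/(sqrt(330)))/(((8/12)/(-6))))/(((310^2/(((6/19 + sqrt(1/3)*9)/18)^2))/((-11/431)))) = 338*sqrt(110)/983703625 + 183703*sqrt(330)/112142213250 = 0.00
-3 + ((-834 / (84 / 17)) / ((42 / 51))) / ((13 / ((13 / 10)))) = -23.50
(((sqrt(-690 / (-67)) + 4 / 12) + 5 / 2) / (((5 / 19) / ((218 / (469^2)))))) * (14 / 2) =35207 / 471345 + 4142 * sqrt(46230) / 10526705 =0.16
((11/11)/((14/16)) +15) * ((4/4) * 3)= 339/7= 48.43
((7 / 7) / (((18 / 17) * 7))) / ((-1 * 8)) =-17 / 1008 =-0.02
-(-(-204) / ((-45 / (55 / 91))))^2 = -559504 / 74529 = -7.51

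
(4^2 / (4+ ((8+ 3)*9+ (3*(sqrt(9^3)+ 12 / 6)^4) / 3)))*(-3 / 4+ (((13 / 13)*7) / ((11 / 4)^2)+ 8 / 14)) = 2531 / 149788562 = 0.00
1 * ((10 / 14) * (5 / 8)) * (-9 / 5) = -45 / 56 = -0.80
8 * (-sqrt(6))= -8 * sqrt(6)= -19.60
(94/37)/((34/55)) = 2585/629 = 4.11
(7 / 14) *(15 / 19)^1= 15 / 38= 0.39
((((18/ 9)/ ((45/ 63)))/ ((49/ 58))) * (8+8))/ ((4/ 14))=928/ 5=185.60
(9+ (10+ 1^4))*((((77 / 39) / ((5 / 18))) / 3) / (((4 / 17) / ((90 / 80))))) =11781 / 52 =226.56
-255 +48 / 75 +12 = -6059 / 25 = -242.36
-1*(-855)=855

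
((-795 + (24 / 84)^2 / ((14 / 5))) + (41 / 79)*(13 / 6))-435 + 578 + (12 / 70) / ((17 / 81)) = -8983064089 / 13819470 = -650.03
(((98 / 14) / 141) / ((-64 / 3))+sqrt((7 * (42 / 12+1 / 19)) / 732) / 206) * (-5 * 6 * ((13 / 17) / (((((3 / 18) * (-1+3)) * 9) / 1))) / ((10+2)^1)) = 455 / 306816 - 65 * sqrt(81130) / 32470544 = 0.00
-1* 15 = -15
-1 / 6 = -0.17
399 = 399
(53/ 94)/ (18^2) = 53/ 30456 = 0.00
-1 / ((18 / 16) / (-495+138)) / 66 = 476 / 99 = 4.81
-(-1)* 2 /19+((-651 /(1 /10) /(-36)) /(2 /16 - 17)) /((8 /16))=-21.33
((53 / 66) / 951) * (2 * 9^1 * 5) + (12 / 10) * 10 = 42109 / 3487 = 12.08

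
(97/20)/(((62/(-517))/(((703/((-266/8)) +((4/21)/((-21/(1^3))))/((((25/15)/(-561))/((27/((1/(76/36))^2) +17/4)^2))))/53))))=-36143.18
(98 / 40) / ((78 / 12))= 49 / 130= 0.38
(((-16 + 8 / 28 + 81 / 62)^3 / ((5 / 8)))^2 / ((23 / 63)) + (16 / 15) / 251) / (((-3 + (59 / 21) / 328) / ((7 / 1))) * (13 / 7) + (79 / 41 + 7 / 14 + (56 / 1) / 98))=132874578984960386649043777864 / 4670132382962356441775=28451994.10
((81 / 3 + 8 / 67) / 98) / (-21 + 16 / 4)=-1817 / 111622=-0.02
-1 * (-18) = 18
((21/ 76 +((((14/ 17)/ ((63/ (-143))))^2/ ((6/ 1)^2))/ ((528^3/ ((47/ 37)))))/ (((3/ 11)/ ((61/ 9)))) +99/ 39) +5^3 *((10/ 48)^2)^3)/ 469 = 1039464317466734567/ 172569619444730167296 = 0.01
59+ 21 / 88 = 5213 / 88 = 59.24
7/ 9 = 0.78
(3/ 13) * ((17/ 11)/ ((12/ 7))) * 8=238/ 143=1.66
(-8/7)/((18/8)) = -32/63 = -0.51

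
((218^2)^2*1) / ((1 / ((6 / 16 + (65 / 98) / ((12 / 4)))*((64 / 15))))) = 12665839470208 / 2205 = 5744144884.45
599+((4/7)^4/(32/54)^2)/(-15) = 598.98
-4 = -4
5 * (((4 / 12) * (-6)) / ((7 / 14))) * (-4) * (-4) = -320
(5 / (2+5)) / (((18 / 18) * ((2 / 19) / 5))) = 475 / 14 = 33.93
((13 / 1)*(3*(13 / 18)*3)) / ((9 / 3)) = 169 / 6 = 28.17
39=39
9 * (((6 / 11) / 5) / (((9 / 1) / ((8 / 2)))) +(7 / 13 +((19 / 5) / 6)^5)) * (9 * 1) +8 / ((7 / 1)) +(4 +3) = 19200935099 / 300300000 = 63.94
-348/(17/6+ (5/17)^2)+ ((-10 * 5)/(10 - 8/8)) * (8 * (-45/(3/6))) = 19648568/5063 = 3880.82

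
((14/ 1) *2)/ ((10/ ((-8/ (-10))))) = 56/ 25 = 2.24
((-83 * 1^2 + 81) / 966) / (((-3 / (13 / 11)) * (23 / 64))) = 832 / 366597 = 0.00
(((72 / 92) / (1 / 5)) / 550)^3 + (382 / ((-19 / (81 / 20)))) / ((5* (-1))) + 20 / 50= 1283477451337 / 76922815750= 16.69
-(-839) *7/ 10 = 587.30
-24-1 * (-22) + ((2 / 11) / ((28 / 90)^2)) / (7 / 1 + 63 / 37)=-619307 / 347116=-1.78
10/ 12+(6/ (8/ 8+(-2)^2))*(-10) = -67/ 6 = -11.17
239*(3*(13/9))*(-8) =-24856/3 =-8285.33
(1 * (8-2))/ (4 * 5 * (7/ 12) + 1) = 9/ 19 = 0.47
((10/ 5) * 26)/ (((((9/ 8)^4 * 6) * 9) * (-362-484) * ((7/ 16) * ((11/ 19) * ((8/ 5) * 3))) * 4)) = -2529280/ 17309564811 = -0.00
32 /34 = 16 /17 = 0.94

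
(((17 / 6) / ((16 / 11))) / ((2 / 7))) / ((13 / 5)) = 6545 / 2496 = 2.62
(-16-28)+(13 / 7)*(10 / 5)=-282 / 7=-40.29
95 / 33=2.88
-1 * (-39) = 39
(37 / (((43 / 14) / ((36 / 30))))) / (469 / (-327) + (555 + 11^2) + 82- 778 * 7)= -1016316 / 329690675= -0.00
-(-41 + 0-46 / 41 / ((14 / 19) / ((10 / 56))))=331661 / 8036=41.27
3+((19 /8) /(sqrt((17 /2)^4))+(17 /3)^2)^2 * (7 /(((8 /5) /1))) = 979256017211 /216486432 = 4523.41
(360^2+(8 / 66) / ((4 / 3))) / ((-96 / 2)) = -1425601 / 528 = -2700.00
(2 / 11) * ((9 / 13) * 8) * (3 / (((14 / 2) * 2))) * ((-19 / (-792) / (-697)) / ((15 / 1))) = -19 / 38373335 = -0.00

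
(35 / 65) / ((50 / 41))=287 / 650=0.44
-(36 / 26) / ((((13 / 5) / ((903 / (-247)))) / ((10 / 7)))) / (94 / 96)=5572800 / 1961921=2.84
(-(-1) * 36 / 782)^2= 324 / 152881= 0.00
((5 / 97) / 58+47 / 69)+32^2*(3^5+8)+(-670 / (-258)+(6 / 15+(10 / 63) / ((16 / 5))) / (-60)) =108117755384608219 / 420647018400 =257027.27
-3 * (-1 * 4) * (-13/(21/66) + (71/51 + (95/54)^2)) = -12620533/28917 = -436.44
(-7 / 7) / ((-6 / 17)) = 17 / 6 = 2.83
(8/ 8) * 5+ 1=6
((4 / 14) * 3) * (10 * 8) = 480 / 7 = 68.57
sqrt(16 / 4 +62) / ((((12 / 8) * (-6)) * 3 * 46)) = -sqrt(66) / 1242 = -0.01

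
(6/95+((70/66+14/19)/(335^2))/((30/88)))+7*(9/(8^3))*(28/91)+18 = 2890102126537/159664752000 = 18.10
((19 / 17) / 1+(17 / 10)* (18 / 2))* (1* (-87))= -242817 / 170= -1428.34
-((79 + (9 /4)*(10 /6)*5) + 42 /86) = -16897 /172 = -98.24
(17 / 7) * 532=1292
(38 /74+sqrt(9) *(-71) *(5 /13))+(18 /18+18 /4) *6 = -23285 /481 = -48.41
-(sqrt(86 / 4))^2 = -43 / 2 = -21.50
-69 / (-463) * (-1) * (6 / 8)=-207 / 1852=-0.11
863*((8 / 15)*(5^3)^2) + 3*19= 21575171 / 3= 7191723.67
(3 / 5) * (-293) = -175.80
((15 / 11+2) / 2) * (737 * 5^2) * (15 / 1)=929625 / 2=464812.50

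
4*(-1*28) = -112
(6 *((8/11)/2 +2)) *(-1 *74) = -11544/11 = -1049.45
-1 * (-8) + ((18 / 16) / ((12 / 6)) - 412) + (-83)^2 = 103769 / 16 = 6485.56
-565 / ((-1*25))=22.60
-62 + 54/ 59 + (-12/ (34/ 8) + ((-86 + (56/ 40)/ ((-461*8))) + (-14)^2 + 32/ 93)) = 79871948887/ 1720064760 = 46.44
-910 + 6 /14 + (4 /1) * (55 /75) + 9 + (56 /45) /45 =-12723628 /14175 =-897.61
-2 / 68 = -1 / 34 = -0.03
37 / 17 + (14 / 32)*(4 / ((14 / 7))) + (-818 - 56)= -118449 / 136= -870.95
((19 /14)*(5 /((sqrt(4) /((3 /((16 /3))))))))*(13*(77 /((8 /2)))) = 122265 /256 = 477.60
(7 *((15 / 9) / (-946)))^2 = 1225 / 8054244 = 0.00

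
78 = 78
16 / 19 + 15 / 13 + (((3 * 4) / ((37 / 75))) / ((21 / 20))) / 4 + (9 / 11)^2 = 65462440 / 7740733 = 8.46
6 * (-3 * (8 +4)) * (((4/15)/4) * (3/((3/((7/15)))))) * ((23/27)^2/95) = -29624/577125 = -0.05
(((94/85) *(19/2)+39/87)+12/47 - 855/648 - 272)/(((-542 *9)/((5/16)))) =2186406017/130208414976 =0.02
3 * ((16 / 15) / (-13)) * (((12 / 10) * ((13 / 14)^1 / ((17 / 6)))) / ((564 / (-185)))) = 888 / 27965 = 0.03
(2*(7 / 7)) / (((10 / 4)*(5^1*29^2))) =4 / 21025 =0.00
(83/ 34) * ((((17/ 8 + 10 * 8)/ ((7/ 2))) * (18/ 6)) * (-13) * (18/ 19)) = -19140381/ 9044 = -2116.36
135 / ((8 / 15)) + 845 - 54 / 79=693583 / 632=1097.44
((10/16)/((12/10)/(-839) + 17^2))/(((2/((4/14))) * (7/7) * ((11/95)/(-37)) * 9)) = -73727125/6721262856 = -0.01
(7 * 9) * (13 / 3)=273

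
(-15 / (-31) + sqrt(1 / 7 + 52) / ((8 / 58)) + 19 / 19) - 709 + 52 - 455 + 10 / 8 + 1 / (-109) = -14992965 / 13516 + 29 * sqrt(2555) / 28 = -1056.92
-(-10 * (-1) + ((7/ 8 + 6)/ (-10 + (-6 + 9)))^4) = -107495585/ 9834496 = -10.93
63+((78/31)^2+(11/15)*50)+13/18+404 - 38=8177107/17298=472.72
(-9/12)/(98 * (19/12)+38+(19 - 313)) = 9/1210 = 0.01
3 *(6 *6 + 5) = 123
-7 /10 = -0.70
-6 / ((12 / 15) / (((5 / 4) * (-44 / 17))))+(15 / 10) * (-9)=183 / 17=10.76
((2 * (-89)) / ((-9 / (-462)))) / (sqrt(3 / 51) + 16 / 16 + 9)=-4660040 / 5097 + 27412 * sqrt(17) / 5097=-892.10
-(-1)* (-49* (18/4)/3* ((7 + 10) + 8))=-3675/2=-1837.50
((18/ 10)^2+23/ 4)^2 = 808201/ 10000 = 80.82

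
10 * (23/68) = 115/34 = 3.38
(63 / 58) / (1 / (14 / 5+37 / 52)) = 57519 / 15080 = 3.81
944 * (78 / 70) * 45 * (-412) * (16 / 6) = -52005229.71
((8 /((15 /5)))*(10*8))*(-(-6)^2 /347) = -7680 /347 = -22.13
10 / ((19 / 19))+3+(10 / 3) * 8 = 119 / 3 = 39.67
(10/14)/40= 1/56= 0.02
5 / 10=1 / 2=0.50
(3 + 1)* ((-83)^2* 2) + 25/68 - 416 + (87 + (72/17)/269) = 1002097649/18292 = 54783.38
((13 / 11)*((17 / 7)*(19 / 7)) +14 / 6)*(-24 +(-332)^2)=1803974000 / 1617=1115630.18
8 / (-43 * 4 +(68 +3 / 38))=-304 / 3949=-0.08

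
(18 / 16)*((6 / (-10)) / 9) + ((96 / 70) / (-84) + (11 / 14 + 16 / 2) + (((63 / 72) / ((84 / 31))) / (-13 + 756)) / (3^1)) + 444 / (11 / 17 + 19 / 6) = 2551586393347 / 20393745120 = 125.12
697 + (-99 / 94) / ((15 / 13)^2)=1636091 / 2350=696.21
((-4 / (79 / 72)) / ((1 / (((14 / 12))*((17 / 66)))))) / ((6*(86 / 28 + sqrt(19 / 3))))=-286552 / 1584187 + 93296*sqrt(57) / 4752561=-0.03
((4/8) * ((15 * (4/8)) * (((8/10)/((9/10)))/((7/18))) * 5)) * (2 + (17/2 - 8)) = 750/7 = 107.14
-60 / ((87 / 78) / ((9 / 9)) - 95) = 1560 / 2441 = 0.64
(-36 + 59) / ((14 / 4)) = 46 / 7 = 6.57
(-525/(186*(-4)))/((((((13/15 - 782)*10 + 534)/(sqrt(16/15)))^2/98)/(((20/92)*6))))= 77175/42480203464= 0.00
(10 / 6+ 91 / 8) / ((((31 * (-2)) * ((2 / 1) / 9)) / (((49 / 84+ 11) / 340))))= -43507 / 1349120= -0.03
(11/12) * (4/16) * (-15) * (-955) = 52525/16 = 3282.81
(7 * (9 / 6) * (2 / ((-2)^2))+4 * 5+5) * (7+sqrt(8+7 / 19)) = 121 * sqrt(3021) / 76+847 / 4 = 299.26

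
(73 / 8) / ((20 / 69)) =31.48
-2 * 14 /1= -28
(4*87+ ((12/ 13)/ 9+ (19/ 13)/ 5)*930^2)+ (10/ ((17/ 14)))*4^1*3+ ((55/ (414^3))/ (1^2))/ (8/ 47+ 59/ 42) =341971.44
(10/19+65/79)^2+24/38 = 5523573/2253001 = 2.45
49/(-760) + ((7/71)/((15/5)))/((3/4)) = -10031/485640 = -0.02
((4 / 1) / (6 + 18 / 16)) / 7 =32 / 399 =0.08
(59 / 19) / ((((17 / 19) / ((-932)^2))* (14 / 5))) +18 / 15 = 640610914 / 595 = 1076657.00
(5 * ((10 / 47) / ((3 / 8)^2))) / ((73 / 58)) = 185600 / 30879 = 6.01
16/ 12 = 4/ 3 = 1.33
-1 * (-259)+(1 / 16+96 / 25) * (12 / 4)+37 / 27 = 2938441 / 10800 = 272.08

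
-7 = -7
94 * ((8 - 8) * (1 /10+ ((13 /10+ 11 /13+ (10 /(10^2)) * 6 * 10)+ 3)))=0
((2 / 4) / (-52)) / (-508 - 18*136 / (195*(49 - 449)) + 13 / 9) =1125 / 59263328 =0.00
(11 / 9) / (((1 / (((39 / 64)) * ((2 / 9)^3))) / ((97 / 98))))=13871 / 1714608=0.01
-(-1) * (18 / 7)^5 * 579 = 1094059872 / 16807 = 65095.49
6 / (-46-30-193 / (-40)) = -0.08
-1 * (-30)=30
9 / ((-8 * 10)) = -9 / 80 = -0.11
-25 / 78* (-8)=100 / 39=2.56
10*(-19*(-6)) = 1140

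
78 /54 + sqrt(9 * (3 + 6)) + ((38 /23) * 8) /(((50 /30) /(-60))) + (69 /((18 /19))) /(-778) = -149925857 /322092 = -465.48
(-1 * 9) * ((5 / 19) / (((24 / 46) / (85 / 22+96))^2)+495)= -13422400685 / 147136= -91224.45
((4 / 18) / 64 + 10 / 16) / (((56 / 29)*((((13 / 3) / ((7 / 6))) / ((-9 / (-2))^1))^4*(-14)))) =-187499529 / 3743547392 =-0.05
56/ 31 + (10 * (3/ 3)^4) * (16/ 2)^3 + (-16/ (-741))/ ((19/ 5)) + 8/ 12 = 2235700750/ 436449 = 5122.48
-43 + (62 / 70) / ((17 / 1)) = -25554 / 595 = -42.95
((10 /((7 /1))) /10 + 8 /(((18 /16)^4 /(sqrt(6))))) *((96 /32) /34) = 3 /238 + 16384 *sqrt(6) /37179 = 1.09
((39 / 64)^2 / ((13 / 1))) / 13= 9 / 4096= 0.00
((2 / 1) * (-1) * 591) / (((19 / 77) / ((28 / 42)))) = -60676 / 19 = -3193.47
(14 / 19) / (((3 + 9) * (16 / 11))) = 77 / 1824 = 0.04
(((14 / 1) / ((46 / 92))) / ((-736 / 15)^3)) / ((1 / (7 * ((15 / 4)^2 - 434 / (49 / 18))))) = 384638625 / 1594753024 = 0.24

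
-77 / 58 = -1.33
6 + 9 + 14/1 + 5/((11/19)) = 414/11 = 37.64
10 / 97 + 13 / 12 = 1381 / 1164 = 1.19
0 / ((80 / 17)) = 0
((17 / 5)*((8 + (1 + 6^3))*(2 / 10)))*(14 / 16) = 1071 / 8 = 133.88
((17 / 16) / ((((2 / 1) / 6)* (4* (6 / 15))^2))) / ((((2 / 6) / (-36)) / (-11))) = 378675 / 256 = 1479.20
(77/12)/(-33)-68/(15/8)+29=-7.46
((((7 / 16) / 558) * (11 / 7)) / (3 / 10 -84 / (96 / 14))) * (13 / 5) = -143 / 533448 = -0.00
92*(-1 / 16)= -23 / 4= -5.75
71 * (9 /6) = 213 /2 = 106.50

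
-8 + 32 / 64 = -15 / 2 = -7.50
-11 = -11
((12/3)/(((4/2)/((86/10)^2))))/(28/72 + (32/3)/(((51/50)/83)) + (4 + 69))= 8772/55825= 0.16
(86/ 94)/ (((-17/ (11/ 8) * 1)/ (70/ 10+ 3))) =-2365/ 3196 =-0.74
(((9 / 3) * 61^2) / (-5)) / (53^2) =-11163 / 14045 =-0.79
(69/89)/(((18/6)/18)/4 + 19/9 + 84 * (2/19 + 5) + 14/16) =47196/26290511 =0.00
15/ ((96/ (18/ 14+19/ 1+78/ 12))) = 1875/ 448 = 4.19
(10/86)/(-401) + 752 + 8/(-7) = 90629173/120701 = 750.86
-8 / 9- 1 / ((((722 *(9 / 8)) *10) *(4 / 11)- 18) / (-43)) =-28231 / 32292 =-0.87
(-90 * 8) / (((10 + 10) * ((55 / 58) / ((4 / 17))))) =-8352 / 935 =-8.93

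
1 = 1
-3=-3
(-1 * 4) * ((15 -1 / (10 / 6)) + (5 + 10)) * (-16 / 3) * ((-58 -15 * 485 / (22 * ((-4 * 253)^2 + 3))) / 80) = -128068247006 / 281640425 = -454.72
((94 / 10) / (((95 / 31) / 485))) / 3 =141329 / 285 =495.89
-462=-462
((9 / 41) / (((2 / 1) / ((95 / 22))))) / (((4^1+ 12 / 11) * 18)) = 95 / 18368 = 0.01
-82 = -82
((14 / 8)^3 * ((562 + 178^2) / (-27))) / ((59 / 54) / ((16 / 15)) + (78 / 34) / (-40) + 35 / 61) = -28674029965 / 6902193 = -4154.34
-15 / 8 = -1.88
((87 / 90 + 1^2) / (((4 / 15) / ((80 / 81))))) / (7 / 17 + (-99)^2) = 5015 / 6748272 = 0.00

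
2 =2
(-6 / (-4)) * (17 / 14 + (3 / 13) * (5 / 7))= 753 / 364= 2.07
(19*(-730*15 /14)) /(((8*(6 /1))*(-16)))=34675 /1792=19.35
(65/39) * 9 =15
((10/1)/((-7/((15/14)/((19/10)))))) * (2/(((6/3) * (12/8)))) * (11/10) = -550/931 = -0.59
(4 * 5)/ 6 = 10/ 3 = 3.33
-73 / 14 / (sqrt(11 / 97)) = -73 * sqrt(1067) / 154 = -15.48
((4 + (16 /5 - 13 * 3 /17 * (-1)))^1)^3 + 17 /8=4214903669 /4913000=857.91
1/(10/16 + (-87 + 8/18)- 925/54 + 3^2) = -216/20317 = -0.01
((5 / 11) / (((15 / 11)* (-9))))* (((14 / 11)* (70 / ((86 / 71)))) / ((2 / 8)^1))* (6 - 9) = 139160 / 4257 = 32.69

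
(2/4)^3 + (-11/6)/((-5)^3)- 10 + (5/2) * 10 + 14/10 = 49619/3000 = 16.54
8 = 8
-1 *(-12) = 12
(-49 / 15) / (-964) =49 / 14460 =0.00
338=338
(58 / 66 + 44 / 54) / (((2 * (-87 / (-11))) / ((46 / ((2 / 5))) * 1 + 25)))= 35210 / 2349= 14.99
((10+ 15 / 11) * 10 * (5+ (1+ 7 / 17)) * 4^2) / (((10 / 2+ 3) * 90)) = 27250 / 1683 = 16.19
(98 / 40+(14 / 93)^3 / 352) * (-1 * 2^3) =-867100276 / 44239635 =-19.60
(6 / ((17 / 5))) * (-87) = -2610 / 17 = -153.53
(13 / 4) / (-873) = -13 / 3492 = -0.00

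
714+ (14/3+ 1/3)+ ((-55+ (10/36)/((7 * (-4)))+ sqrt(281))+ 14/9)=sqrt(281)+ 335435/504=682.31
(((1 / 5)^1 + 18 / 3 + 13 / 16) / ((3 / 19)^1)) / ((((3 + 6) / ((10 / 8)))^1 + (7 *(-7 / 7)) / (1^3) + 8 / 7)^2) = 870485 / 35344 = 24.63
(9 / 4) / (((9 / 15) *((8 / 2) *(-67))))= -15 / 1072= -0.01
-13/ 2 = -6.50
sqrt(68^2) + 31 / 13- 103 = -424 / 13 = -32.62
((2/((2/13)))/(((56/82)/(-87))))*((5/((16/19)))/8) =-4405245/3584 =-1229.14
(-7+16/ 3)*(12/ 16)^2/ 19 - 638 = -193967/ 304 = -638.05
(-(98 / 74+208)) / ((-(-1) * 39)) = -7745 / 1443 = -5.37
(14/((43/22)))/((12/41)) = 3157/129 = 24.47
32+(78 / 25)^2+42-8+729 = 502959 / 625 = 804.73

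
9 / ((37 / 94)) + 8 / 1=1142 / 37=30.86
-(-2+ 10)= -8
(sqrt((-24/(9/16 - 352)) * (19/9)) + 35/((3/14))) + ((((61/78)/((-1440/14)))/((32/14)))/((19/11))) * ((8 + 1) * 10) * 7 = 162.50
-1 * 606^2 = -367236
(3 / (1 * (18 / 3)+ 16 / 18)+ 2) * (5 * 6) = 2265 / 31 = 73.06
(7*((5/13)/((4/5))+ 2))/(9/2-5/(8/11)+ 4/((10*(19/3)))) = -7.51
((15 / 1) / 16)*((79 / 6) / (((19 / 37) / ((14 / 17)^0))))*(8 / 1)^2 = 29230 / 19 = 1538.42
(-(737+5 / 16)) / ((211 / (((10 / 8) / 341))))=-58985 / 4604864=-0.01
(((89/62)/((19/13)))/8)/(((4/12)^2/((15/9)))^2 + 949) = 260325/2012269024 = 0.00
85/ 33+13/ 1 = 514/ 33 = 15.58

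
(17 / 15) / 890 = 17 / 13350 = 0.00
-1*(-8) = 8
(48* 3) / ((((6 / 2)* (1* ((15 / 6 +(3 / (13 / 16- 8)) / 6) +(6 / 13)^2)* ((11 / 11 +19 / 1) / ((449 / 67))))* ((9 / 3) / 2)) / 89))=2485254512 / 6884317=361.00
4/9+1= 13/9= 1.44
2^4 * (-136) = -2176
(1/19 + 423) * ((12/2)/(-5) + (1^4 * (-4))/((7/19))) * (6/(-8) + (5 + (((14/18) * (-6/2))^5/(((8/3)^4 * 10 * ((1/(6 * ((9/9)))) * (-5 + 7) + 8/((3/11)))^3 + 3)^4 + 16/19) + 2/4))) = -11201452169453236957515048978603188759440017163751/462319180493206196529785314116902097240266825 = -24228.83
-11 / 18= -0.61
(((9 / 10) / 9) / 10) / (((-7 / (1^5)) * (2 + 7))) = -1 / 6300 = -0.00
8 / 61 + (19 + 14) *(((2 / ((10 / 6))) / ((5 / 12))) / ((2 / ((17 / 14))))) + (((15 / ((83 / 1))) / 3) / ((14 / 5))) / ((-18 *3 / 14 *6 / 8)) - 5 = 3791258419 / 71768025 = 52.83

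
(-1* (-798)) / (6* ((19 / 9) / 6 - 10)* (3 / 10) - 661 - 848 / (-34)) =-406980 / 333247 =-1.22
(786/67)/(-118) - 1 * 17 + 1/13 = -874769/51389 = -17.02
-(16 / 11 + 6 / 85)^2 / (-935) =2033476 / 817400375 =0.00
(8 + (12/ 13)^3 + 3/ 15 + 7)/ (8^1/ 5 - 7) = -175612/ 59319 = -2.96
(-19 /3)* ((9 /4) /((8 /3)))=-171 /32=-5.34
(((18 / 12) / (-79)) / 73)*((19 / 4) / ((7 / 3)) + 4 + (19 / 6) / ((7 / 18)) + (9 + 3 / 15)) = -9819 / 1614760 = -0.01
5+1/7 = 36/7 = 5.14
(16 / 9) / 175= 16 / 1575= 0.01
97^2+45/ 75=47048/ 5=9409.60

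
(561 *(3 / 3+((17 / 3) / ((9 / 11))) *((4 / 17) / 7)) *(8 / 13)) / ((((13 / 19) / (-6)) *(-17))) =779152 / 3549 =219.54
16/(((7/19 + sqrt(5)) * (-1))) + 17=7995/439 - 1444 * sqrt(5)/439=10.86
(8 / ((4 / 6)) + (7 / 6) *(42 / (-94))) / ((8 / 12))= 3237 / 188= 17.22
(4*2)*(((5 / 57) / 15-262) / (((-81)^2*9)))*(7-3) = -1433632 / 10097379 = -0.14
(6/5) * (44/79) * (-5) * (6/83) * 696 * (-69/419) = 76070016/2747383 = 27.69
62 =62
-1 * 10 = -10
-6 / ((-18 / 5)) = 5 / 3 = 1.67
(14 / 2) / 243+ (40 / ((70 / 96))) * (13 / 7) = 1213399 / 11907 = 101.91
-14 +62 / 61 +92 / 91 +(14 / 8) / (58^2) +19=524943961 / 74694256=7.03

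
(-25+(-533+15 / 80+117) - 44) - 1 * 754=-19821 / 16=-1238.81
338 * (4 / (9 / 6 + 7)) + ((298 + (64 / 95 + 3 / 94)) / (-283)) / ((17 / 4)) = 3411425998 / 21481115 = 158.81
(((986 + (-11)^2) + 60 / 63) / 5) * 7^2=162869 / 15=10857.93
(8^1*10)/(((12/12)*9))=8.89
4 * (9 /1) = 36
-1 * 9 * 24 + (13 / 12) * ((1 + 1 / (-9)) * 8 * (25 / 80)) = -5767 / 27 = -213.59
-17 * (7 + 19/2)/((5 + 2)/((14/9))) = -187/3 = -62.33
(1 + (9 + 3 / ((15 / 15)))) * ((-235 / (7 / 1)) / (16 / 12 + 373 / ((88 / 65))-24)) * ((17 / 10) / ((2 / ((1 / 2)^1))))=-342771 / 467257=-0.73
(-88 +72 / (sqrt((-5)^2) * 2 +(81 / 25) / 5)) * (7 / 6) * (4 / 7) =-216256 / 3993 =-54.16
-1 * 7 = -7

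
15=15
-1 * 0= 0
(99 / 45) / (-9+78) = 0.03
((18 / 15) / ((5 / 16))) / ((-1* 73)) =-0.05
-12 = -12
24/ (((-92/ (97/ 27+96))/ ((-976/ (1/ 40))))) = 1014285.60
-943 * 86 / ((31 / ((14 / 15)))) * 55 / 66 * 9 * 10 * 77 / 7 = -62445460 / 31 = -2014369.68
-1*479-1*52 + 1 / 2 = -1061 / 2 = -530.50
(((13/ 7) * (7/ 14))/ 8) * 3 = 39/ 112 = 0.35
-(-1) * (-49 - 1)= -50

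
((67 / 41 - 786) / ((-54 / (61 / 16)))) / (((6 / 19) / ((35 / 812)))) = 186361405 / 24655104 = 7.56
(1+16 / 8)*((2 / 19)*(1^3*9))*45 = 2430 / 19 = 127.89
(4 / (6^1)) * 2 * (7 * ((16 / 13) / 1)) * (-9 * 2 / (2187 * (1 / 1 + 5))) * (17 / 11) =-7616 / 312741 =-0.02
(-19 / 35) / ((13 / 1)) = -0.04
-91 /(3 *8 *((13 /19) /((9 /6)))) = -133 /16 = -8.31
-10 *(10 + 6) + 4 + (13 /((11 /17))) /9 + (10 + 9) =-13342 /99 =-134.77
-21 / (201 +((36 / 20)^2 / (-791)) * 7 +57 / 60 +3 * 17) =-237300 / 2858011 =-0.08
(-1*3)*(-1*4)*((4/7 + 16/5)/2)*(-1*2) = -1584/35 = -45.26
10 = 10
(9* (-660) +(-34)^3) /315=-45244 /315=-143.63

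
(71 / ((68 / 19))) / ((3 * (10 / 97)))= 130853 / 2040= 64.14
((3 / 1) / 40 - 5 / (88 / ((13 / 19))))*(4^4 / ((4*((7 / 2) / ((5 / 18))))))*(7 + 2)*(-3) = -7248 / 1463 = -4.95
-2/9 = -0.22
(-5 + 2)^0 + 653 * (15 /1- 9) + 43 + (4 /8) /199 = 1576877 /398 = 3962.00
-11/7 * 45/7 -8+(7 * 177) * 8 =484801/49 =9893.90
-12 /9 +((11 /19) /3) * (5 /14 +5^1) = -239 /798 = -0.30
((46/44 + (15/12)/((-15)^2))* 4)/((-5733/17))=-35377/2837835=-0.01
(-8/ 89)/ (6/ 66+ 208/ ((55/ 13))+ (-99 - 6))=0.00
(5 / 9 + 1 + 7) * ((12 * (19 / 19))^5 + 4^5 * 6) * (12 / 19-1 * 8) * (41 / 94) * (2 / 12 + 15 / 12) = -79825123840 / 8037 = -9932204.04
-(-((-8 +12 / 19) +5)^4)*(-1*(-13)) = 53308125 / 130321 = 409.05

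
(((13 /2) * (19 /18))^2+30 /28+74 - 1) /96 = 1099039 /870912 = 1.26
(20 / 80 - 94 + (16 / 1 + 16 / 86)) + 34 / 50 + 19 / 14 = -2273357 / 30100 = -75.53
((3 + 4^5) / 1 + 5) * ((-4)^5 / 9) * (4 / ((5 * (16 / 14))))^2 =-4315136 / 75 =-57535.15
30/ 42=5/ 7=0.71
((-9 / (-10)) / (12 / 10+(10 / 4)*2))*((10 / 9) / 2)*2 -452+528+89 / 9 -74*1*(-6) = 147884 / 279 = 530.05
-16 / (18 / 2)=-16 / 9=-1.78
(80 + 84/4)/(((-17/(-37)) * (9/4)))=14948/153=97.70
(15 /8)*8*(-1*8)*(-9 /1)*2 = 2160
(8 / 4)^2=4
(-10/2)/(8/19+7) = -95/141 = -0.67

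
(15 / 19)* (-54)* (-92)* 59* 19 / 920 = 4779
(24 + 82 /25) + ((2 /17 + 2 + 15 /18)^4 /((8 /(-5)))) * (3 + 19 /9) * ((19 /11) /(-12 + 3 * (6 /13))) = 428839480570187 /6429647030400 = 66.70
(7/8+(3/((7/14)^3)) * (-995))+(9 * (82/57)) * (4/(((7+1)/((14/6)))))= -3627331/152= -23864.02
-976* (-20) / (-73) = -19520 / 73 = -267.40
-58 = -58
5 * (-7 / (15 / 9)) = -21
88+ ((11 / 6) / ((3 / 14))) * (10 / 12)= 5137 / 54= 95.13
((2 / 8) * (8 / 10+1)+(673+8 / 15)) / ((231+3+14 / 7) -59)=40439 / 10620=3.81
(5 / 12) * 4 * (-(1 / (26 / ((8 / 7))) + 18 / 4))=-4135 / 546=-7.57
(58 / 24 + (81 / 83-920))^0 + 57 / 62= 119 / 62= 1.92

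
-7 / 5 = -1.40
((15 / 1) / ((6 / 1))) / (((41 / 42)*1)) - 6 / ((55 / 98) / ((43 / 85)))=-545769 / 191675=-2.85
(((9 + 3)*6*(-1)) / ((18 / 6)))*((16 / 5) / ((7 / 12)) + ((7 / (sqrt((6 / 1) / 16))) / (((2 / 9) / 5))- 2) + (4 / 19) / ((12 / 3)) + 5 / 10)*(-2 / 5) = 128904 / 3325 + 1008*sqrt(6) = 2507.85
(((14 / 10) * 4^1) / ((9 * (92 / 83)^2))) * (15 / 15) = 48223 / 95220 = 0.51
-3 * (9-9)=0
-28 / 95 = -0.29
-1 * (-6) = 6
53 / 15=3.53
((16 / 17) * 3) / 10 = 0.28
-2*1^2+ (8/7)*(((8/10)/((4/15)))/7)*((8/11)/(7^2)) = -52630/26411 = -1.99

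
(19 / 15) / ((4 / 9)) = 57 / 20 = 2.85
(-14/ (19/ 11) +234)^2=51028.43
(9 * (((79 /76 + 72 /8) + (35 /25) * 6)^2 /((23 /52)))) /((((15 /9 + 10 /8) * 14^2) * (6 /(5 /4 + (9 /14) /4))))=189010107 /66424000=2.85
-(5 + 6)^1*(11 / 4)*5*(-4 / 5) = 121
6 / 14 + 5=38 / 7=5.43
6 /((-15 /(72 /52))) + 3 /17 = -417 /1105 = -0.38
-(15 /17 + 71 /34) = -101 /34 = -2.97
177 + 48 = 225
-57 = -57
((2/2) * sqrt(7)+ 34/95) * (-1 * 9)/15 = -3 * sqrt(7)/5 - 102/475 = -1.80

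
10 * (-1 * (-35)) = 350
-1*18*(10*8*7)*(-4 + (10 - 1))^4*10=-63000000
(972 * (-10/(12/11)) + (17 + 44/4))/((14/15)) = -66615/7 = -9516.43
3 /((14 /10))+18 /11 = 291 /77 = 3.78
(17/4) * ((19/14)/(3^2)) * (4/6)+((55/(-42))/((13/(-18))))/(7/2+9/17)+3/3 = 2527579/1346436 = 1.88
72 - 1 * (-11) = 83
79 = 79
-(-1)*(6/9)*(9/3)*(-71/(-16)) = 71/8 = 8.88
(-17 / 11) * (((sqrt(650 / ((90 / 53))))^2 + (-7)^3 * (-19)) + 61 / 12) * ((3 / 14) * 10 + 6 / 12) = -28202.32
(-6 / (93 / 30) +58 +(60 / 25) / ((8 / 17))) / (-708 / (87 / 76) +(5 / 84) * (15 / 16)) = -123170656 / 1245363465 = -0.10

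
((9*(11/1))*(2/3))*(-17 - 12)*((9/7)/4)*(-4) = 2460.86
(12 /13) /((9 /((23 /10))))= 46 /195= 0.24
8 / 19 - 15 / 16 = -157 / 304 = -0.52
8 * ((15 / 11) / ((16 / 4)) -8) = -674 / 11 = -61.27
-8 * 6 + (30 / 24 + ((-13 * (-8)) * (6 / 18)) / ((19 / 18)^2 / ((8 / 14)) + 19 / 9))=-804469 / 21052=-38.21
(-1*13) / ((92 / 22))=-143 / 46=-3.11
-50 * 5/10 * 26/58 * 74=-24050/29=-829.31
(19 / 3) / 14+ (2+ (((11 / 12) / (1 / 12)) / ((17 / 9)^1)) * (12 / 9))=7295 / 714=10.22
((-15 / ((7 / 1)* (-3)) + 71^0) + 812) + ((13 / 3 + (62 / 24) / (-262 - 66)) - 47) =7081229 / 9184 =771.04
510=510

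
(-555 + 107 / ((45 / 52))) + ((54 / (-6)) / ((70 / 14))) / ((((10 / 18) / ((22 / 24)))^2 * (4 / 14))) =-16146263 / 36000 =-448.51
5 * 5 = 25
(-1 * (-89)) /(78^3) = 0.00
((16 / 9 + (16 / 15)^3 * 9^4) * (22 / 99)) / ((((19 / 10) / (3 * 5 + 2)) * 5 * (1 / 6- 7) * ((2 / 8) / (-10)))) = 9748427776 / 525825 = 18539.30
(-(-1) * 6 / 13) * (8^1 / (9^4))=16 / 28431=0.00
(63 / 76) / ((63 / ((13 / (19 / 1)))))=13 / 1444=0.01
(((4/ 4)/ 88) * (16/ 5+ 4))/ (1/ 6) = 27/ 55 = 0.49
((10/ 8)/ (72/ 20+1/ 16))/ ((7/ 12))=1200/ 2051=0.59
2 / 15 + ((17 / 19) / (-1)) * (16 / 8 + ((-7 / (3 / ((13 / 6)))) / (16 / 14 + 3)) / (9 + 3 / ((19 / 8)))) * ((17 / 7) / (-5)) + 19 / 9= 15943391 / 5206950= 3.06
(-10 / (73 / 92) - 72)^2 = 38142976 / 5329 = 7157.62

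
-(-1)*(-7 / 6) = -7 / 6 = -1.17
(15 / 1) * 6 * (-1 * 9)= -810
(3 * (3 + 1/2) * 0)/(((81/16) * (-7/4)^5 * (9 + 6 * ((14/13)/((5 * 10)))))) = 0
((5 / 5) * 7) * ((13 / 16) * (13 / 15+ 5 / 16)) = 6.71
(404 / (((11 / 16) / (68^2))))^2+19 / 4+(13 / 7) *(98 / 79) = 282309458485583245 / 38236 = 7383341837158.26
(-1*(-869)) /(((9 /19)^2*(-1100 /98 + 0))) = -1397431 /4050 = -345.04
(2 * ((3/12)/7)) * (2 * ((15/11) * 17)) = 255/77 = 3.31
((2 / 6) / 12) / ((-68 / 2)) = -1 / 1224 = -0.00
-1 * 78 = -78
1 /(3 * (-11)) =-1 /33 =-0.03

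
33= 33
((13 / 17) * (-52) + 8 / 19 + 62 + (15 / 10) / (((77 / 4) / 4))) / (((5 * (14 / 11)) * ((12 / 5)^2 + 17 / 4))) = 5712380 / 15842827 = 0.36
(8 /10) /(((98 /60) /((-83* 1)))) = -1992 /49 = -40.65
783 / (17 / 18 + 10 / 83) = 1169802 / 1591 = 735.26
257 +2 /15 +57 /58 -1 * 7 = 218471 /870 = 251.12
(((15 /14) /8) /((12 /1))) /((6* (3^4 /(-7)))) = -5 /31104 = -0.00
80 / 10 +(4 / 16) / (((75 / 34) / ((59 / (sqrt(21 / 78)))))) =8 +1003 * sqrt(182) / 1050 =20.89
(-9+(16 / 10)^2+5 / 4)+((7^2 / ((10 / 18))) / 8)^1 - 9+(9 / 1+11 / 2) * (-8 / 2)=-12233 / 200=-61.16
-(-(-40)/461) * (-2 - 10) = 480/461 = 1.04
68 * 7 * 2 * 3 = 2856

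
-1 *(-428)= 428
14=14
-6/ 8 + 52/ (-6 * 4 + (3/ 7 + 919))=-4337/ 6268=-0.69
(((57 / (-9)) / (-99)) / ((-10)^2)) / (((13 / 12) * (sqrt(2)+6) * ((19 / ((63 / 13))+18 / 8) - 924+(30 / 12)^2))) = -798 / 6980555725+133 * sqrt(2) / 6980555725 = -0.00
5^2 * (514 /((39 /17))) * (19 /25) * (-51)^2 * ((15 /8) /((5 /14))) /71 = 1511381277 /1846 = 818733.09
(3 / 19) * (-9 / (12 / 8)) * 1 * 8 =-144 / 19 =-7.58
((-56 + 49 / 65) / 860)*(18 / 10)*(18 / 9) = -32319 / 139750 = -0.23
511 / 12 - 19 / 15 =2479 / 60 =41.32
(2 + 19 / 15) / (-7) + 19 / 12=67 / 60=1.12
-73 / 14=-5.21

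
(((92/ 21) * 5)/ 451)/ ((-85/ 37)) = -3404/ 161007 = -0.02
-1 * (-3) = 3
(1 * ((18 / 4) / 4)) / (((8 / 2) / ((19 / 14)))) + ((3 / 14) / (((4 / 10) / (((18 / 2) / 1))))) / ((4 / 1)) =711 / 448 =1.59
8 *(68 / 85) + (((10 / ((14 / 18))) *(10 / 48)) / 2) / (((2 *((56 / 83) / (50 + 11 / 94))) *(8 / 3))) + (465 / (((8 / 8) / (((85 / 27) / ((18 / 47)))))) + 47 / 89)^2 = 2558783717338807201679 / 175083776501760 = 14614624.89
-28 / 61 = -0.46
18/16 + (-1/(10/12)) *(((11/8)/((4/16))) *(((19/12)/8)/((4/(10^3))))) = -5207/16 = -325.44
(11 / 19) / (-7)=-11 / 133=-0.08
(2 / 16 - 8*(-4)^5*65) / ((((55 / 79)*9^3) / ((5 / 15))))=112175813 / 320760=349.72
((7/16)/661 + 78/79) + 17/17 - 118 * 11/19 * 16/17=-16815248917/269867792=-62.31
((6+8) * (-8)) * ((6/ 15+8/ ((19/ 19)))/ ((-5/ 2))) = 9408/ 25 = 376.32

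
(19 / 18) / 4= 19 / 72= 0.26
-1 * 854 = -854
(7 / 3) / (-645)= -7 / 1935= -0.00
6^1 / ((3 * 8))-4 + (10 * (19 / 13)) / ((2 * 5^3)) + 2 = -2199 / 1300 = -1.69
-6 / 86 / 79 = -3 / 3397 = -0.00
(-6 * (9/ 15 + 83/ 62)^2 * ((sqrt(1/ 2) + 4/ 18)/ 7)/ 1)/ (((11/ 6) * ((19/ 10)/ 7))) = -3250809 * sqrt(2)/ 1004245-1444804/ 1004245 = -6.02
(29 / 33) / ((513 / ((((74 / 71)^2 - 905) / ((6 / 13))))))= -156168103 / 46548594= -3.35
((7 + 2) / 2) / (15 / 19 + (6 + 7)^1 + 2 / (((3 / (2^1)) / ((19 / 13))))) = 6669 / 23324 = 0.29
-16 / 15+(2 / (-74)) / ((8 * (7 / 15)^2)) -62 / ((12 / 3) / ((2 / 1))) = -6979799 / 217560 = -32.08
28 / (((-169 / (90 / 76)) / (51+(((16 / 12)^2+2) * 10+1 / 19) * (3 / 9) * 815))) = -370887860 / 183027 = -2026.41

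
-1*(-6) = 6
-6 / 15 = -2 / 5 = -0.40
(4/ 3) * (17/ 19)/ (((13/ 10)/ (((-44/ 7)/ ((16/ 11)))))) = -3.97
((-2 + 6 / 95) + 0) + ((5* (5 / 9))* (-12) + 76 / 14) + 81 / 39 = -720077 / 25935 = -27.76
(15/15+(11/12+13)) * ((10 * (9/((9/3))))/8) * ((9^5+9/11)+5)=581394685/176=3303378.89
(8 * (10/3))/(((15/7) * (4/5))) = 140/9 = 15.56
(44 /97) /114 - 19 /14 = -104743 /77406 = -1.35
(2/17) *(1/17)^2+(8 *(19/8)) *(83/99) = 7747999/486387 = 15.93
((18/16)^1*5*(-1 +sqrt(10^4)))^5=1754844108017034375/32768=53553592163605.79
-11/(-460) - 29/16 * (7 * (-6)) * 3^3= 1890967/920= 2055.40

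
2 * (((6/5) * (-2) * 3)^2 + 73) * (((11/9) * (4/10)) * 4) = 549296/1125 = 488.26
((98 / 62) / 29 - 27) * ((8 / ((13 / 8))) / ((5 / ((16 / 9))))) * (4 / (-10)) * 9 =49610752 / 292175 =169.80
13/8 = 1.62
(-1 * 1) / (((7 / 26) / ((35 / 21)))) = -130 / 21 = -6.19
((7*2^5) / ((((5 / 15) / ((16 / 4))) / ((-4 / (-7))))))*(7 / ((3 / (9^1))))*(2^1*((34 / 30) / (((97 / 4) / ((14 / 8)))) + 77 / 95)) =530460672 / 9215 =57564.91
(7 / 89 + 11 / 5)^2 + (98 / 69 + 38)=609573524 / 13663725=44.61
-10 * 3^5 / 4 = -1215 / 2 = -607.50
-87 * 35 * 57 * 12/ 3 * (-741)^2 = -381204975060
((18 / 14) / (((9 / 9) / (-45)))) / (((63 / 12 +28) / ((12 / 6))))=-3240 / 931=-3.48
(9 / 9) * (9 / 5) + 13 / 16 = 209 / 80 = 2.61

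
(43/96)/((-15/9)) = -43/160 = -0.27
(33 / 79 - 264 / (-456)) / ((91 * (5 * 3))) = 1496 / 2048865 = 0.00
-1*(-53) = 53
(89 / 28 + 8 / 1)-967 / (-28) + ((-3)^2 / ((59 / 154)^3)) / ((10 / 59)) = 120615916 / 121835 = 989.99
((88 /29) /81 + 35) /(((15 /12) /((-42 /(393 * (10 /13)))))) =-3.89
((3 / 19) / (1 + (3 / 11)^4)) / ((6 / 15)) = 219615 / 559436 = 0.39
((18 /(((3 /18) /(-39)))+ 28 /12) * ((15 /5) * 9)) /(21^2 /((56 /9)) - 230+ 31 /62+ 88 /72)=8183592 /11333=722.10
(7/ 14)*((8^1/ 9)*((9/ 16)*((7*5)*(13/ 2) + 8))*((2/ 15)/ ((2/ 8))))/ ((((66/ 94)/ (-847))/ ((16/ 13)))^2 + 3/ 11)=526401094912/ 4572107445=115.13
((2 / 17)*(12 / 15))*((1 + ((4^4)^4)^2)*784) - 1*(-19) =115697978830306307743439 / 85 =1361152692121250679334.58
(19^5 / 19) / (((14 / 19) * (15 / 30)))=2476099 / 7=353728.43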